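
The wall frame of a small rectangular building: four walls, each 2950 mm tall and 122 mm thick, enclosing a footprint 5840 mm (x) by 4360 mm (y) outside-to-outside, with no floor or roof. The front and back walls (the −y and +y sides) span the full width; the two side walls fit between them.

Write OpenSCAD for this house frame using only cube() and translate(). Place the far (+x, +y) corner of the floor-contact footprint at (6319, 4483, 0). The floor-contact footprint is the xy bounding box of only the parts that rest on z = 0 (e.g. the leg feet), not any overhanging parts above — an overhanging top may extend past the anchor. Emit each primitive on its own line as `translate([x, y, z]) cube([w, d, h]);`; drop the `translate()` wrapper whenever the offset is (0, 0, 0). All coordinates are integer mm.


translate([479, 123, 0]) cube([5840, 122, 2950]);
translate([479, 4361, 0]) cube([5840, 122, 2950]);
translate([479, 245, 0]) cube([122, 4116, 2950]);
translate([6197, 245, 0]) cube([122, 4116, 2950]);


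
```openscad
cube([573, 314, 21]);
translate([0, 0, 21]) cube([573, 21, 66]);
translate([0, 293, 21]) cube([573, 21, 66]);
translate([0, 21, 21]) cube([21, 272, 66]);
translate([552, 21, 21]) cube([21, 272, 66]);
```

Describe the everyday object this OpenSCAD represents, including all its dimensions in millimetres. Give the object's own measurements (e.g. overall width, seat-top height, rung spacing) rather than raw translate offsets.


An open-topped rectangular box: outside dimensions 573×314×87 mm, with a uniform wall and base thickness of 21 mm. The base is a full 573×314 slab on the floor; four walls sit on top of the base. The front and back walls (the −y and +y sides) span the full width; the two side walls fit between them.


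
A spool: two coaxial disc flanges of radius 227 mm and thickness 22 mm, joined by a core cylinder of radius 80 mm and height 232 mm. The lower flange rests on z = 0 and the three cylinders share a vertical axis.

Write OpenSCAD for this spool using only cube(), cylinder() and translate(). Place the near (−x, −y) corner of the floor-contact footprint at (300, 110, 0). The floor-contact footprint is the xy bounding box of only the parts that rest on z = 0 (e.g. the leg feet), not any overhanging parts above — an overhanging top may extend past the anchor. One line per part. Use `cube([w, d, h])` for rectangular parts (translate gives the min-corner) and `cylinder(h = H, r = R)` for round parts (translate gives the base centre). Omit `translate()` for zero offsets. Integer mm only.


translate([527, 337, 0]) cylinder(h = 22, r = 227);
translate([527, 337, 22]) cylinder(h = 232, r = 80);
translate([527, 337, 254]) cylinder(h = 22, r = 227);


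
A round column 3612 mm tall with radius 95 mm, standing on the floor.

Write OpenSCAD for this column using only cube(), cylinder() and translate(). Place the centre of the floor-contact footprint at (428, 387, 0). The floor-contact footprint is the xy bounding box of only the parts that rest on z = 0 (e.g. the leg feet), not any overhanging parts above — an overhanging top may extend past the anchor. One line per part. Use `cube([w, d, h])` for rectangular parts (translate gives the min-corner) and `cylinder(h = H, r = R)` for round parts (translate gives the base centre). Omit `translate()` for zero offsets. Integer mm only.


translate([428, 387, 0]) cylinder(h = 3612, r = 95);


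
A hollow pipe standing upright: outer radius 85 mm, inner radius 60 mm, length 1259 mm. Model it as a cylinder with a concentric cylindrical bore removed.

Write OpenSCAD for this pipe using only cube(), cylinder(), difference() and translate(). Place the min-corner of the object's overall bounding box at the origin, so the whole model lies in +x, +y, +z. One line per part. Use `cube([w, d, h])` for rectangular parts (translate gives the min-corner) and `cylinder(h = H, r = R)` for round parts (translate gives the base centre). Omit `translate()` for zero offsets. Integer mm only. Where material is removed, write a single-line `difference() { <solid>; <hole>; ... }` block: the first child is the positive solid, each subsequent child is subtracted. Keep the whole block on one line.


difference() { translate([85, 85, 0]) cylinder(h = 1259, r = 85); translate([85, 85, 0]) cylinder(h = 1259, r = 60); }


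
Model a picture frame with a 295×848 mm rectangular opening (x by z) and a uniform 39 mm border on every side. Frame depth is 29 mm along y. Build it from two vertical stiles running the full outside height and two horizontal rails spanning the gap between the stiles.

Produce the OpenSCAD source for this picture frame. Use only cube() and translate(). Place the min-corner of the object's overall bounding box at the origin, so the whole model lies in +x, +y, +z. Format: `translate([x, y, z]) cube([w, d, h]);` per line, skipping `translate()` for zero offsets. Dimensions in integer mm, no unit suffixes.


cube([39, 29, 926]);
translate([334, 0, 0]) cube([39, 29, 926]);
translate([39, 0, 0]) cube([295, 29, 39]);
translate([39, 0, 887]) cube([295, 29, 39]);


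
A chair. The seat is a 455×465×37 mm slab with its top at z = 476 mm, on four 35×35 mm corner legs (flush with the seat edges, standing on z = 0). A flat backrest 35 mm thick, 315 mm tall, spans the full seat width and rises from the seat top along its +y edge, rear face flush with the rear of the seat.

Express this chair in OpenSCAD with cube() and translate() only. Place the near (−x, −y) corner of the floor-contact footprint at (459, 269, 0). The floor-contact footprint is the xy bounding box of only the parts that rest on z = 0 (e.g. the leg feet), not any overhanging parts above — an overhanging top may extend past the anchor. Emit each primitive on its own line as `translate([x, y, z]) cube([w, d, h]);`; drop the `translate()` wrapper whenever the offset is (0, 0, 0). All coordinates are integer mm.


translate([459, 269, 439]) cube([455, 465, 37]);
translate([459, 269, 0]) cube([35, 35, 439]);
translate([879, 269, 0]) cube([35, 35, 439]);
translate([459, 699, 0]) cube([35, 35, 439]);
translate([879, 699, 0]) cube([35, 35, 439]);
translate([459, 699, 476]) cube([455, 35, 315]);


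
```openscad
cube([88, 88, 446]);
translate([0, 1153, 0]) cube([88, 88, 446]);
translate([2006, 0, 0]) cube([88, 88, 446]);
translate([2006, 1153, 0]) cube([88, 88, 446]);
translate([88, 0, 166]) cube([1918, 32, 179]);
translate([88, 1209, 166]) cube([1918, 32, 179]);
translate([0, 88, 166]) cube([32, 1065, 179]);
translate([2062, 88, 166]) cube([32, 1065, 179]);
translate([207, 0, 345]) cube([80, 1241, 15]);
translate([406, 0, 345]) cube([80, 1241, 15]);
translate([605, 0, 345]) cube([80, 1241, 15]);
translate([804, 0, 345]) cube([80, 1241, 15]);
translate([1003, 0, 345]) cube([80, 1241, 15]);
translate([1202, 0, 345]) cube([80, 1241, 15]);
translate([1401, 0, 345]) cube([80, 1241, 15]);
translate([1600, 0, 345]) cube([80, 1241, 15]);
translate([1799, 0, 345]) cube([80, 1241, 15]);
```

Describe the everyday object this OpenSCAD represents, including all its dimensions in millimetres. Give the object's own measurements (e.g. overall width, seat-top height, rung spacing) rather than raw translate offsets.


A bed frame 2094 mm long (x) by 1241 mm wide (y). Four 88×88 mm corner posts, 446 mm tall, at the corners of the footprint. Four rails of 32 mm thickness and 179 mm height run between adjacent posts with their undersides at z = 166 mm, their outer faces flush with the outside of the frame (the two x-running rails run between the posts' inner faces; the two y-running rails run between the posts' inner faces). 9 slats, each 80 mm wide (x) and 15 mm thick, lie across the top of the two x-running rails, running the full 1241 mm width of the frame in y; along x they sit between the end posts with a 119 mm gap after the −x posts and between neighbouring slats, leaving 127 mm before the +x posts.


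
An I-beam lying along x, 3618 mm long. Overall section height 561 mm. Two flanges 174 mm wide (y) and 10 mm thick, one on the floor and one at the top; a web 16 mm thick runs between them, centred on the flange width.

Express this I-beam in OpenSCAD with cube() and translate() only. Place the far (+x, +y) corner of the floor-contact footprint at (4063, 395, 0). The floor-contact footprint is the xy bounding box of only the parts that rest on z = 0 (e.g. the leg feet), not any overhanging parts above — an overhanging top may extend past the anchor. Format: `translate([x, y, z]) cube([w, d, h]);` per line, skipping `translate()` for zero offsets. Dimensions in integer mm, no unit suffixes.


translate([445, 221, 0]) cube([3618, 174, 10]);
translate([445, 300, 10]) cube([3618, 16, 541]);
translate([445, 221, 551]) cube([3618, 174, 10]);


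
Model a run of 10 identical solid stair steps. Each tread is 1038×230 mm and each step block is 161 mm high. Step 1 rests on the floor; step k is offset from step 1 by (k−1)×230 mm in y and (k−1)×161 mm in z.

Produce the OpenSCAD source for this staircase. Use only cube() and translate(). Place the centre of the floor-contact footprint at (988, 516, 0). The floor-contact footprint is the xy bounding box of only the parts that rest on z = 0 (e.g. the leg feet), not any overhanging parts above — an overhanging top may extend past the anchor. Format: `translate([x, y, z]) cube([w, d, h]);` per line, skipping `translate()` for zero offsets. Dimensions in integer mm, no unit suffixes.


translate([469, 401, 0]) cube([1038, 230, 161]);
translate([469, 631, 161]) cube([1038, 230, 161]);
translate([469, 861, 322]) cube([1038, 230, 161]);
translate([469, 1091, 483]) cube([1038, 230, 161]);
translate([469, 1321, 644]) cube([1038, 230, 161]);
translate([469, 1551, 805]) cube([1038, 230, 161]);
translate([469, 1781, 966]) cube([1038, 230, 161]);
translate([469, 2011, 1127]) cube([1038, 230, 161]);
translate([469, 2241, 1288]) cube([1038, 230, 161]);
translate([469, 2471, 1449]) cube([1038, 230, 161]);


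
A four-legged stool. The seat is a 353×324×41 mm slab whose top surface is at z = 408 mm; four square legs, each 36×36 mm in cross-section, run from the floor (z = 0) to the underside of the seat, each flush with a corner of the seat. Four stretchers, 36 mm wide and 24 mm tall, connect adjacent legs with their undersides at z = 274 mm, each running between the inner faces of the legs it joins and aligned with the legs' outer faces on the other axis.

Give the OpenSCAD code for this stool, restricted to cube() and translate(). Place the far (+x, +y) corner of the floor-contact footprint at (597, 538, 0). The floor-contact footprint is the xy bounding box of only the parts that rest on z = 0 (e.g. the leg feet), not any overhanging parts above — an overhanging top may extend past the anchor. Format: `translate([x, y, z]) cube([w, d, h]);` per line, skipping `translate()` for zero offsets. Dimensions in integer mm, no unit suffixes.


translate([244, 214, 367]) cube([353, 324, 41]);
translate([244, 214, 0]) cube([36, 36, 367]);
translate([561, 214, 0]) cube([36, 36, 367]);
translate([244, 502, 0]) cube([36, 36, 367]);
translate([561, 502, 0]) cube([36, 36, 367]);
translate([280, 214, 274]) cube([281, 36, 24]);
translate([280, 502, 274]) cube([281, 36, 24]);
translate([244, 250, 274]) cube([36, 252, 24]);
translate([561, 250, 274]) cube([36, 252, 24]);


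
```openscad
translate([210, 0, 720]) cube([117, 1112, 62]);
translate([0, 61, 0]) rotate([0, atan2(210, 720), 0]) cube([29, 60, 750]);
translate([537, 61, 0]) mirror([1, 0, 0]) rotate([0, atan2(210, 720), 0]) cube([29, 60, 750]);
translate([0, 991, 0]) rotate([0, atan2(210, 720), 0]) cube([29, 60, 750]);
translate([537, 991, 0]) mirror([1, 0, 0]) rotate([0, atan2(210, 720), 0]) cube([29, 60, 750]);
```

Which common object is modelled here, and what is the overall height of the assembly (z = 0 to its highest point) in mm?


A sawhorse. The overall height is 782 mm.

A beam across two mirrored pairs of raked legs — a sawhorse. The beam's underside is at z = 720 (matching the legs' vertical rise in atan2(210, 720)) and the beam is 62 mm tall, so its top is at 720 + 62 = 782 mm. The raked legs top out at the beam's underside, so that is the highest point.


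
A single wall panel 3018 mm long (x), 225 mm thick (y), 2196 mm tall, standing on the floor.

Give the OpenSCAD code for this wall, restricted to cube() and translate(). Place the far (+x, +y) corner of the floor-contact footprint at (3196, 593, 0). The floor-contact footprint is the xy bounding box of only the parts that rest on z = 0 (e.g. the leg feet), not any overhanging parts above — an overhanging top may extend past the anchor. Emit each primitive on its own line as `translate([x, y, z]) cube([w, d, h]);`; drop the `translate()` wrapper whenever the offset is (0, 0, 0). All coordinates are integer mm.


translate([178, 368, 0]) cube([3018, 225, 2196]);


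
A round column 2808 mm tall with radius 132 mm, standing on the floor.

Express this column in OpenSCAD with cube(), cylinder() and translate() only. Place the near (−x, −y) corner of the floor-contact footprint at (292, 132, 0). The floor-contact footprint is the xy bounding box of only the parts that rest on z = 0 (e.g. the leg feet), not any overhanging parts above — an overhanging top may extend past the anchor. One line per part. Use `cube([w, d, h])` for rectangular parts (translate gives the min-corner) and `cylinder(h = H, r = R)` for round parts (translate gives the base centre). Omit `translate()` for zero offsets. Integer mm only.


translate([424, 264, 0]) cylinder(h = 2808, r = 132);


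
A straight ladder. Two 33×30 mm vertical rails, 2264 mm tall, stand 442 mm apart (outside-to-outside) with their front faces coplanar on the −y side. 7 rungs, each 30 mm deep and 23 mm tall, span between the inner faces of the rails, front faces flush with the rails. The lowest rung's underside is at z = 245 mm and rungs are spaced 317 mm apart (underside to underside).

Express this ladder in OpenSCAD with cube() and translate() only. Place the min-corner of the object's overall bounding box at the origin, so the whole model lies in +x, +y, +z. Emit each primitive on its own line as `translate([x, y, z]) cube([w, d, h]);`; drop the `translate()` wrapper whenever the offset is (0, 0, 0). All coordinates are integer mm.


// rung span = 442 - 2*33 = 376
// rung[k] z = 245 + k*317
cube([33, 30, 2264]);
translate([409, 0, 0]) cube([33, 30, 2264]);
translate([33, 0, 245]) cube([376, 30, 23]);
translate([33, 0, 562]) cube([376, 30, 23]);
translate([33, 0, 879]) cube([376, 30, 23]);
translate([33, 0, 1196]) cube([376, 30, 23]);
translate([33, 0, 1513]) cube([376, 30, 23]);
translate([33, 0, 1830]) cube([376, 30, 23]);
translate([33, 0, 2147]) cube([376, 30, 23]);


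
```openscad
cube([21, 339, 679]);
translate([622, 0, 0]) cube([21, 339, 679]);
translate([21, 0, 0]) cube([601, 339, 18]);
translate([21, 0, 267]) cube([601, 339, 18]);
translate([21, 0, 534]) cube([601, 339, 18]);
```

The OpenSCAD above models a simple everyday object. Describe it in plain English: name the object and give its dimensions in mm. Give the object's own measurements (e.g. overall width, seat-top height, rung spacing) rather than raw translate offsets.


An open bookshelf. Two side panels, each 21 mm thick, 339 mm deep and 679 mm tall, stand 643 mm apart (outside-to-outside). Between them sit 3 shelves, each 18 mm thick and 339 mm deep, spanning the full gap between the sides. The bottom shelf rests on the floor (its underside at z = 0) and the clear gap between one shelf's top and the next shelf's underside is 249 mm.


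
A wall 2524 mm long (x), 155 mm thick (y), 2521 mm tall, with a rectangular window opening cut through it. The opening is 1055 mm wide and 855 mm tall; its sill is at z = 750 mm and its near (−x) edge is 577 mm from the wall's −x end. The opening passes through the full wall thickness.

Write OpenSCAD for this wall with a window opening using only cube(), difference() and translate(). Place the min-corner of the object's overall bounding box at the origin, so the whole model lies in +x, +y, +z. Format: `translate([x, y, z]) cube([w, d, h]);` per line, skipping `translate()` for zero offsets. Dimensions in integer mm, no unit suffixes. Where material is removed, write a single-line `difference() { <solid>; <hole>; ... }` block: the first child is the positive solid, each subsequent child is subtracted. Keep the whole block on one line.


difference() { cube([2524, 155, 2521]); translate([577, 0, 750]) cube([1055, 155, 855]); }


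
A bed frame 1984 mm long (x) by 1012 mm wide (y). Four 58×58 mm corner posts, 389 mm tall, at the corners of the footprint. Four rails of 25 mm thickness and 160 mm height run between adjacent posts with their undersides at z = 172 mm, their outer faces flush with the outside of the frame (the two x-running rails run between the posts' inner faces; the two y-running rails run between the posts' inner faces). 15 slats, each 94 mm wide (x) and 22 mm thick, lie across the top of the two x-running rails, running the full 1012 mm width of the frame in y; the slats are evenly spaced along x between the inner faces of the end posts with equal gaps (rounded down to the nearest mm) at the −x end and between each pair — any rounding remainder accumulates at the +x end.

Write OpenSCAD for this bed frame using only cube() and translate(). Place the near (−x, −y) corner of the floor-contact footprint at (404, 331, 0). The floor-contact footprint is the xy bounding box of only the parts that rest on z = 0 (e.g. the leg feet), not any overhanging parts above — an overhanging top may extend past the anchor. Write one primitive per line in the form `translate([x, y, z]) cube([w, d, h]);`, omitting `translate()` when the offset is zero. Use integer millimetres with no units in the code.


translate([404, 331, 0]) cube([58, 58, 389]);
translate([404, 1285, 0]) cube([58, 58, 389]);
translate([2330, 331, 0]) cube([58, 58, 389]);
translate([2330, 1285, 0]) cube([58, 58, 389]);
translate([462, 331, 172]) cube([1868, 25, 160]);
translate([462, 1318, 172]) cube([1868, 25, 160]);
translate([404, 389, 172]) cube([25, 896, 160]);
translate([2363, 389, 172]) cube([25, 896, 160]);
translate([490, 331, 332]) cube([94, 1012, 22]);
translate([612, 331, 332]) cube([94, 1012, 22]);
translate([734, 331, 332]) cube([94, 1012, 22]);
translate([856, 331, 332]) cube([94, 1012, 22]);
translate([978, 331, 332]) cube([94, 1012, 22]);
translate([1100, 331, 332]) cube([94, 1012, 22]);
translate([1222, 331, 332]) cube([94, 1012, 22]);
translate([1344, 331, 332]) cube([94, 1012, 22]);
translate([1466, 331, 332]) cube([94, 1012, 22]);
translate([1588, 331, 332]) cube([94, 1012, 22]);
translate([1710, 331, 332]) cube([94, 1012, 22]);
translate([1832, 331, 332]) cube([94, 1012, 22]);
translate([1954, 331, 332]) cube([94, 1012, 22]);
translate([2076, 331, 332]) cube([94, 1012, 22]);
translate([2198, 331, 332]) cube([94, 1012, 22]);


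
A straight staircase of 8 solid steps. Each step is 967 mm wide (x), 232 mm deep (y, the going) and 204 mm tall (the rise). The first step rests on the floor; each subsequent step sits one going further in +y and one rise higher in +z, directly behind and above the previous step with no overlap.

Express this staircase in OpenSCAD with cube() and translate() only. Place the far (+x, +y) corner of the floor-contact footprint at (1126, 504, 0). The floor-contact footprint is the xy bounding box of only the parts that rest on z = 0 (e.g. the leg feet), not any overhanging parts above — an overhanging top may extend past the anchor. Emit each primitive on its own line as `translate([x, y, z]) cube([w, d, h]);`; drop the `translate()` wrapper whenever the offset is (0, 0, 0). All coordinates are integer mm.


translate([159, 272, 0]) cube([967, 232, 204]);
translate([159, 504, 204]) cube([967, 232, 204]);
translate([159, 736, 408]) cube([967, 232, 204]);
translate([159, 968, 612]) cube([967, 232, 204]);
translate([159, 1200, 816]) cube([967, 232, 204]);
translate([159, 1432, 1020]) cube([967, 232, 204]);
translate([159, 1664, 1224]) cube([967, 232, 204]);
translate([159, 1896, 1428]) cube([967, 232, 204]);


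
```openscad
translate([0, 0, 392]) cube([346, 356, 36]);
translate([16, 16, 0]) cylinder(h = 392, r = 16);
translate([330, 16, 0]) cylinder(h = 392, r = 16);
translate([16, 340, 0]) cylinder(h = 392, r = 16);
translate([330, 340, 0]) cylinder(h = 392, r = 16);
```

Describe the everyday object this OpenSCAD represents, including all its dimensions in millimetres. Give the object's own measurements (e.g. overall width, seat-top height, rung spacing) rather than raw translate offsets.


A four-legged stool. The seat is a 346×356×36 mm slab whose top surface is at z = 428 mm; four round legs, each 32 mm in diameter, run from the floor (z = 0) to the underside of the seat, each leg's axis is inset half a diameter from the nearest pair of seat edges (so the leg's bounding box is flush with the corner).


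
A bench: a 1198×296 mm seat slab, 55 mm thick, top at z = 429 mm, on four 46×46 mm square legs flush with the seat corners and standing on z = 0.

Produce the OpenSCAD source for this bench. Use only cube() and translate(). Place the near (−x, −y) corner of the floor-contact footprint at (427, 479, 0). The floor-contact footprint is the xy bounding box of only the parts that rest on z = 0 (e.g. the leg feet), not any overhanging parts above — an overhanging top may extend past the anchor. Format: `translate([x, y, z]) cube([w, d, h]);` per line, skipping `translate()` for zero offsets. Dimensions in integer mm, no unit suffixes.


translate([427, 479, 374]) cube([1198, 296, 55]);
translate([427, 479, 0]) cube([46, 46, 374]);
translate([427, 729, 0]) cube([46, 46, 374]);
translate([1579, 479, 0]) cube([46, 46, 374]);
translate([1579, 729, 0]) cube([46, 46, 374]);


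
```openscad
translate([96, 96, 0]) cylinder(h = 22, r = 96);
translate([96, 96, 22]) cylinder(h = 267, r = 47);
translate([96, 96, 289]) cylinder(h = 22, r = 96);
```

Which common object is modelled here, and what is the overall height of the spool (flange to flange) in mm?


A spool. The overall height is 311 mm.

Three coaxial cylinders, large–small–large — a spool. Two 22 mm flanges and a 267 mm core give 22 + 267 + 22 = 311 mm.


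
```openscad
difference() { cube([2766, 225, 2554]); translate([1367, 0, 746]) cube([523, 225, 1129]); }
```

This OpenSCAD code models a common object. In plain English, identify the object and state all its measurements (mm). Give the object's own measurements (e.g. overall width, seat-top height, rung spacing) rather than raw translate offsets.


A wall 2766 mm long (x), 225 mm thick (y), 2554 mm tall, with a rectangular window opening cut through it. The opening is 523 mm wide and 1129 mm tall; its sill is at z = 746 mm and its near (−x) edge is 1367 mm from the wall's −x end. The opening passes through the full wall thickness.


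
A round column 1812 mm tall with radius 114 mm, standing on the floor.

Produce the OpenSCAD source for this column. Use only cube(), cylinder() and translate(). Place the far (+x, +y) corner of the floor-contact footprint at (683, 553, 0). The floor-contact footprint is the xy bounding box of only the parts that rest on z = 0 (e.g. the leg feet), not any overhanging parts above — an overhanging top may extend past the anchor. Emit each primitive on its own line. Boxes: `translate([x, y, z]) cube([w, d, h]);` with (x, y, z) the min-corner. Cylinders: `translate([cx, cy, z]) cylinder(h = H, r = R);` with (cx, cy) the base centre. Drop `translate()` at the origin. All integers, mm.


translate([569, 439, 0]) cylinder(h = 1812, r = 114);


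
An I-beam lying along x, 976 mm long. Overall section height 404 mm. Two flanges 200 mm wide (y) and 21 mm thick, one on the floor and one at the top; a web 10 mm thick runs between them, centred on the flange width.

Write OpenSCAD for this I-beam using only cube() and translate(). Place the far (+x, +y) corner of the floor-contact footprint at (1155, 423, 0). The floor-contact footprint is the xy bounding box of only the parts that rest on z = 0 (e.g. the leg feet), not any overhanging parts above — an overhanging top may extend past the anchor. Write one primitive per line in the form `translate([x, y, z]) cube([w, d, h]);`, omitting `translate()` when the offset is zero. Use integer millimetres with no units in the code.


translate([179, 223, 0]) cube([976, 200, 21]);
translate([179, 318, 21]) cube([976, 10, 362]);
translate([179, 223, 383]) cube([976, 200, 21]);


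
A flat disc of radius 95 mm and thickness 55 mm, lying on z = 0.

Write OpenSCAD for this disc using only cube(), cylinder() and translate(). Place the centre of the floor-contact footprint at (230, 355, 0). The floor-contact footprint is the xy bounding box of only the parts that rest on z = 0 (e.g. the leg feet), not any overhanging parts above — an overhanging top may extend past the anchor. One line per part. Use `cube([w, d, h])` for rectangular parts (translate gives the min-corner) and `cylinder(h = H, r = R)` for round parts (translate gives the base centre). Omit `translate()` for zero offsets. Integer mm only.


translate([230, 355, 0]) cylinder(h = 55, r = 95);


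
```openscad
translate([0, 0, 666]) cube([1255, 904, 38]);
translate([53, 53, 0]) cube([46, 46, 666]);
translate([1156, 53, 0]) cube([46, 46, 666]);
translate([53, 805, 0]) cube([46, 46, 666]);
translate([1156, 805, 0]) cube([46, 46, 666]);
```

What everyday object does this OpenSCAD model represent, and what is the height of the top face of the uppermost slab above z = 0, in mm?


A table. The table height is 704 mm.

A 1255×904×38 slab sits at z = 666 on four 46 mm square posts — a table. The top surface is at 666 + 38 = 704 mm.


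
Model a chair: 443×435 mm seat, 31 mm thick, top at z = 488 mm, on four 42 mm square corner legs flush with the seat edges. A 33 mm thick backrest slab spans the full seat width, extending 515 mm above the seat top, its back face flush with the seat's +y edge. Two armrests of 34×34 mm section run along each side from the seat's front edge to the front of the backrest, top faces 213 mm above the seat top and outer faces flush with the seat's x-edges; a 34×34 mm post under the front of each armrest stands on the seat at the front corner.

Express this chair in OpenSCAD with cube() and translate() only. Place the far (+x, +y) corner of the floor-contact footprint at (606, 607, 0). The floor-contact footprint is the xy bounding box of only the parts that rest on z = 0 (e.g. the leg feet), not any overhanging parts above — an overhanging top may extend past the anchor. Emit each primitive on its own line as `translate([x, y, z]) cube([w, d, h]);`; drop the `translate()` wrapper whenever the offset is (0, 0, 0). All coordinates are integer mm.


translate([163, 172, 457]) cube([443, 435, 31]);
translate([163, 172, 0]) cube([42, 42, 457]);
translate([564, 172, 0]) cube([42, 42, 457]);
translate([163, 565, 0]) cube([42, 42, 457]);
translate([564, 565, 0]) cube([42, 42, 457]);
translate([163, 574, 488]) cube([443, 33, 515]);
translate([163, 172, 667]) cube([34, 402, 34]);
translate([572, 172, 667]) cube([34, 402, 34]);
translate([163, 172, 488]) cube([34, 34, 179]);
translate([572, 172, 488]) cube([34, 34, 179]);


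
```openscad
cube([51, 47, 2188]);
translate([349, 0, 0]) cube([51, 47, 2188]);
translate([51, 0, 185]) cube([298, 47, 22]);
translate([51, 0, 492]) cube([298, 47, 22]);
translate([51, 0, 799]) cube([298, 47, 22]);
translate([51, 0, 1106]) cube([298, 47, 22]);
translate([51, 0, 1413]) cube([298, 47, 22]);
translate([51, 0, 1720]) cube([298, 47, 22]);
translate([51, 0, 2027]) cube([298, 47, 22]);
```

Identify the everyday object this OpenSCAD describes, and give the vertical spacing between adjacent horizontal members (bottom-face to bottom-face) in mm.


A ladder. The rung spacing is 307 mm.

Two tall 51×47 posts with 7 short bars between them — a ladder. Adjacent rungs sit at z = 185 and z = 492, so the spacing is 492 − 185 = 307 mm.


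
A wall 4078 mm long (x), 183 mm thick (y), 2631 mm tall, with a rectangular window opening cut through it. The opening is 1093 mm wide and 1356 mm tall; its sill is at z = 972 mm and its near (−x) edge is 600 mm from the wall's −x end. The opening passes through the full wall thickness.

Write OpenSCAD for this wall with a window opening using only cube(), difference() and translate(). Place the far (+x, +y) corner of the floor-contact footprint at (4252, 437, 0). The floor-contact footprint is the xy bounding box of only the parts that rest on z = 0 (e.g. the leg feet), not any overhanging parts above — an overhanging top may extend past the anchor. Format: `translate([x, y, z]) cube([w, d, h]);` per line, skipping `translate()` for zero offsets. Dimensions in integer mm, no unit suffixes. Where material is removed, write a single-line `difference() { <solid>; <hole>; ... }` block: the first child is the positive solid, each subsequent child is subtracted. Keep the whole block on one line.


difference() { translate([174, 254, 0]) cube([4078, 183, 2631]); translate([774, 254, 972]) cube([1093, 183, 1356]); }


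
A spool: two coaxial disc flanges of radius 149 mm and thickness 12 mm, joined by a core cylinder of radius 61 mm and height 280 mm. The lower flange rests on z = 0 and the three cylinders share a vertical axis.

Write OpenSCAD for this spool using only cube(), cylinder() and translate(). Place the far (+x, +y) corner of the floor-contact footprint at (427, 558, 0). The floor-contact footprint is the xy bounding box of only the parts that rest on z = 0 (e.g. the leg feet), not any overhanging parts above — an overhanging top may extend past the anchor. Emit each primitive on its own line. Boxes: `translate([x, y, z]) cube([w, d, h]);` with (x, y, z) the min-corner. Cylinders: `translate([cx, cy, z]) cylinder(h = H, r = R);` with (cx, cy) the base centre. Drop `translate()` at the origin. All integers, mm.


translate([278, 409, 0]) cylinder(h = 12, r = 149);
translate([278, 409, 12]) cylinder(h = 280, r = 61);
translate([278, 409, 292]) cylinder(h = 12, r = 149);


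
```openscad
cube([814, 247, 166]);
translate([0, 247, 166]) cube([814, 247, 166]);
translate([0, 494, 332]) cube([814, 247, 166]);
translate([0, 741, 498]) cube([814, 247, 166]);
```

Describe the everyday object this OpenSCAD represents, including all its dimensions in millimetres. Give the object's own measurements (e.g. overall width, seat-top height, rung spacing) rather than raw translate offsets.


A straight staircase of 4 solid steps. Each step is 814 mm wide (x), 247 mm deep (y, the going) and 166 mm tall (the rise). The first step rests on the floor; each subsequent step sits one going further in +y and one rise higher in +z, directly behind and above the previous step with no overlap.


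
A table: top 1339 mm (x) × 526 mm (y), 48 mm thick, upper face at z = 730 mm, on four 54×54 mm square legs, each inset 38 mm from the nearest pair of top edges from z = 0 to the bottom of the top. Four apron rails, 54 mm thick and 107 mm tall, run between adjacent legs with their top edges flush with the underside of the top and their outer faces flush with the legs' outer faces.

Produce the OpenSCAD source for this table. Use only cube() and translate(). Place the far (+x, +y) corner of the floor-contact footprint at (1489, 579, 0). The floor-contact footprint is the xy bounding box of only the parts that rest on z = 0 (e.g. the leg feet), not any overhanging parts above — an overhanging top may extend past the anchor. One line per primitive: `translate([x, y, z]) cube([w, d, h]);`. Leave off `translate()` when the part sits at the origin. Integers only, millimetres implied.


// leg_h = 730 - 48 = 682
// apron z = 682 - 107 = 575
translate([188, 91, 682]) cube([1339, 526, 48]);
translate([226, 129, 0]) cube([54, 54, 682]);
translate([1435, 129, 0]) cube([54, 54, 682]);
translate([226, 525, 0]) cube([54, 54, 682]);
translate([1435, 525, 0]) cube([54, 54, 682]);
translate([280, 129, 575]) cube([1155, 54, 107]);
translate([280, 525, 575]) cube([1155, 54, 107]);
translate([226, 183, 575]) cube([54, 342, 107]);
translate([1435, 183, 575]) cube([54, 342, 107]);


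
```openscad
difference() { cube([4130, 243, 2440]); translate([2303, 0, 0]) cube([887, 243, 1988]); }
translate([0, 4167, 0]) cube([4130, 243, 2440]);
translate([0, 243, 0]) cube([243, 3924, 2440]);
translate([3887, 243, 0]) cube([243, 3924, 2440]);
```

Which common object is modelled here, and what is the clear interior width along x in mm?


A single room. The interior width is 3644 mm.

Four walls enclosing a rectangle with a door in the front wall — a room. Outside width 4130 minus two 243 mm walls gives 3644 mm.


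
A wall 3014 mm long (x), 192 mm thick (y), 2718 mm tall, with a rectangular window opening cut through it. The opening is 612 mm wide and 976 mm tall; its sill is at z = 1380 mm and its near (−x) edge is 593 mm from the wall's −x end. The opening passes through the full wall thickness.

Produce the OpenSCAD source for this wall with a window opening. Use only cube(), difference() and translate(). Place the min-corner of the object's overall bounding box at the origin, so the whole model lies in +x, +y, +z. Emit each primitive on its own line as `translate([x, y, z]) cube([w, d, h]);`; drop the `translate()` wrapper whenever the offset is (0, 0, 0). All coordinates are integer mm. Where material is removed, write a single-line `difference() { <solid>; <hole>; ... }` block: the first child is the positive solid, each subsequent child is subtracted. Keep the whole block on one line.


difference() { cube([3014, 192, 2718]); translate([593, 0, 1380]) cube([612, 192, 976]); }


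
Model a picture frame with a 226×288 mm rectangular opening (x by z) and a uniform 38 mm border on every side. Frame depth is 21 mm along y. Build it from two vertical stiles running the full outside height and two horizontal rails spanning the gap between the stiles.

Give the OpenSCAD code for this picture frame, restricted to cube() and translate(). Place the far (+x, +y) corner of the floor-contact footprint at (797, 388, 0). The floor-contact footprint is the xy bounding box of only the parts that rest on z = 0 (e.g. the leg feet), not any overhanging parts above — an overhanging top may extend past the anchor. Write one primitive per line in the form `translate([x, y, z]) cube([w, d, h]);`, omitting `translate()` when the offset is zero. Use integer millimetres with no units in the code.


translate([495, 367, 0]) cube([38, 21, 364]);
translate([759, 367, 0]) cube([38, 21, 364]);
translate([533, 367, 0]) cube([226, 21, 38]);
translate([533, 367, 326]) cube([226, 21, 38]);


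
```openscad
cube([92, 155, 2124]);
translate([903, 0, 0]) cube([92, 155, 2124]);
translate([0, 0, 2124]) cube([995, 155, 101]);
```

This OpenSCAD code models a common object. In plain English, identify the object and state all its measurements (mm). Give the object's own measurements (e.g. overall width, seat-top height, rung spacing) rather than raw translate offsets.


A door frame. The clear opening is 811 mm wide and 2124 mm high. Two 92 mm wide jambs, 155 mm deep, stand either side of the opening from the floor to the top of the opening. A 101 mm thick head sits across the top of both jambs, spanning the full outside width of the frame.


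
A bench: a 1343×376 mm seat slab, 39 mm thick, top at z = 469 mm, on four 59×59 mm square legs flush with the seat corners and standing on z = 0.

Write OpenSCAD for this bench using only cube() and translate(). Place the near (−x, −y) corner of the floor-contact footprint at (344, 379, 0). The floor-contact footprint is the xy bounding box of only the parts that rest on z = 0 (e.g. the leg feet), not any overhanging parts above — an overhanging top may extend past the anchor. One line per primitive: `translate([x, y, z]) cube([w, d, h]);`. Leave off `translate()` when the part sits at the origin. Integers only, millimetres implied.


translate([344, 379, 430]) cube([1343, 376, 39]);
translate([344, 379, 0]) cube([59, 59, 430]);
translate([344, 696, 0]) cube([59, 59, 430]);
translate([1628, 379, 0]) cube([59, 59, 430]);
translate([1628, 696, 0]) cube([59, 59, 430]);


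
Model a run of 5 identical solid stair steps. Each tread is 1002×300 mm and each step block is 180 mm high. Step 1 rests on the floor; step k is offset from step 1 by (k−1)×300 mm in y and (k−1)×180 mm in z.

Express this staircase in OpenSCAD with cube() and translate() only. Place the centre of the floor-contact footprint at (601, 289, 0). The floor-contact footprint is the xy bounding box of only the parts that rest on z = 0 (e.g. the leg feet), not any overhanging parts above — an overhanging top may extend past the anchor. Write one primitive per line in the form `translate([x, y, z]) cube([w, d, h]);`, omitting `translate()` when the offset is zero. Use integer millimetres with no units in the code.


translate([100, 139, 0]) cube([1002, 300, 180]);
translate([100, 439, 180]) cube([1002, 300, 180]);
translate([100, 739, 360]) cube([1002, 300, 180]);
translate([100, 1039, 540]) cube([1002, 300, 180]);
translate([100, 1339, 720]) cube([1002, 300, 180]);


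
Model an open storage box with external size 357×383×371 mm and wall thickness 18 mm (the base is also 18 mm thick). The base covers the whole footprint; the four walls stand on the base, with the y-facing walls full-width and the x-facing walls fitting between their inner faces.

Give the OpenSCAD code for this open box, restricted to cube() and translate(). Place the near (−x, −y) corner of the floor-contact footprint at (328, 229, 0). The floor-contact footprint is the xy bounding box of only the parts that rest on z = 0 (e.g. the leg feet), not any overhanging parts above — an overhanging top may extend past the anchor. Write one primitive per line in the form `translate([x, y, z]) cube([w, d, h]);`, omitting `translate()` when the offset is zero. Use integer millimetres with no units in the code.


translate([328, 229, 0]) cube([357, 383, 18]);
translate([328, 229, 18]) cube([357, 18, 353]);
translate([328, 594, 18]) cube([357, 18, 353]);
translate([328, 247, 18]) cube([18, 347, 353]);
translate([667, 247, 18]) cube([18, 347, 353]);


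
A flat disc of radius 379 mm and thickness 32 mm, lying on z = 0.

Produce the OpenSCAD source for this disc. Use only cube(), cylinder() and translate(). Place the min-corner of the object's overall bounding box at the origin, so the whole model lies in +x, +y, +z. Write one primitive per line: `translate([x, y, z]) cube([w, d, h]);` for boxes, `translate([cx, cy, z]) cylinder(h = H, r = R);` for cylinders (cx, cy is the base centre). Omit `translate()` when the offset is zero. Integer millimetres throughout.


translate([379, 379, 0]) cylinder(h = 32, r = 379);


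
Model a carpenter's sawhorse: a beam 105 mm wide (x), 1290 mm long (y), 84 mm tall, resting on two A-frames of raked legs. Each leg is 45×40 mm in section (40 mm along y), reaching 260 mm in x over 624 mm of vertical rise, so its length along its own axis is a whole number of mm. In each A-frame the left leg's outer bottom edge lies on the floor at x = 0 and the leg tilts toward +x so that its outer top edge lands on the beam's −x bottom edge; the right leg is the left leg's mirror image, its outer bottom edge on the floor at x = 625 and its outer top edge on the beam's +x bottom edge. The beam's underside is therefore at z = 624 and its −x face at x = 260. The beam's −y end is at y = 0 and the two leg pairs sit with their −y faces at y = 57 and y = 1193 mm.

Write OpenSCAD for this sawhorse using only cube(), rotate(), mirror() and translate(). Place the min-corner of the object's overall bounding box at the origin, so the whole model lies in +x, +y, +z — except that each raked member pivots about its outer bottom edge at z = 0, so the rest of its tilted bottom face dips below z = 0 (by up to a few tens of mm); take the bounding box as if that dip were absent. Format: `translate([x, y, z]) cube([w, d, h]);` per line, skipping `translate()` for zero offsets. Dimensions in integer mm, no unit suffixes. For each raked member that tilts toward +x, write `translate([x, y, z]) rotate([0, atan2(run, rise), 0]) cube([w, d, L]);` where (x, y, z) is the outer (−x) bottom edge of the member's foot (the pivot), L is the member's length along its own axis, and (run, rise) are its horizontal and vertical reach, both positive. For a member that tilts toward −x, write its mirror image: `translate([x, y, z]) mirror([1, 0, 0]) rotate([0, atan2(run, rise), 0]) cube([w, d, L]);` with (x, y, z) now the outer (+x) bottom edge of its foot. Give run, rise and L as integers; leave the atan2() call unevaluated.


translate([260, 0, 624]) cube([105, 1290, 84]);
translate([0, 57, 0]) rotate([0, atan2(260, 624), 0]) cube([45, 40, 676]);
translate([625, 57, 0]) mirror([1, 0, 0]) rotate([0, atan2(260, 624), 0]) cube([45, 40, 676]);
translate([0, 1193, 0]) rotate([0, atan2(260, 624), 0]) cube([45, 40, 676]);
translate([625, 1193, 0]) mirror([1, 0, 0]) rotate([0, atan2(260, 624), 0]) cube([45, 40, 676]);
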